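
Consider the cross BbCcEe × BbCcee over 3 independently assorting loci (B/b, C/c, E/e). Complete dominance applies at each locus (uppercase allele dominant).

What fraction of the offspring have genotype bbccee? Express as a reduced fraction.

P(bbccee) = 1/32

BbCcEe gametes: BCE×1, BCe×1, BcE×1, Bce×1, bCE×1, bCe×1, bcE×1, bce×1
BbCcee gametes: BCe×2, Bce×2, bCe×2, bce×2
BbCcEe×BbCcee grid (8·8=64): BBCCEe=2 BBCCee=2 BBCcEe=4 BBCcee=4 BBccEe=2 BBccee=2 BbCCEe=4 BbCCee=4 BbCcEe=8 BbCcee=8 BbccEe=4 Bbccee=4 bbCCEe=2 bbCCee=2 bbCcEe=4 bbCcee=4 bbccEe=2 bbccee=2
bbccee hits 2/64; gcd=2; 2÷2/64÷2 = 1/32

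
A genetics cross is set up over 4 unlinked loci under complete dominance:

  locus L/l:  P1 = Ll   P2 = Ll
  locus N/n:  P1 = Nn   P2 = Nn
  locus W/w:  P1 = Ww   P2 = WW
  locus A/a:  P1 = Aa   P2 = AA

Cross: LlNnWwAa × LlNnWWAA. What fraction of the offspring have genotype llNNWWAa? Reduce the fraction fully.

LlNnWwAa gametes: LNWA×1, LNWa×1, LNwA×1, LNwa×1, LnWA×1, LnWa×1, LnwA×1, Lnwa×1, lNWA×1, lNWa×1, lNwA×1, lNwa×1, lnWA×1, lnWa×1, lnwA×1, lnwa×1
LlNnWWAA gametes: LNWA×4, LnWA×4, lNWA×4, lnWA×4
LlNnWwAa×LlNnWWAA grid (16·16=256): LLNNWWAA=4 LLNNWWAa=4 LLNNWwAA=4 LLNNWwAa=4 LLNnWWAA=8 LLNnWWAa=8 LLNnWwAA=8 LLNnWwAa=8 LLnnWWAA=4 LLnnWWAa=4 LLnnWwAA=4 LLnnWwAa=4 LlNNWWAA=8 LlNNWWAa=8 LlNNWwAA=8 LlNNWwAa=8 LlNnWWAA=16 LlNnWWAa=16 LlNnWwAA=16 LlNnWwAa=16 LlnnWWAA=8 LlnnWWAa=8 LlnnWwAA=8 LlnnWwAa=8 llNNWWAA=4 llNNWWAa=4 llNNWwAA=4 llNNWwAa=4 llNnWWAA=8 llNnWWAa=8 llNnWwAA=8 llNnWwAa=8 llnnWWAA=4 llnnWWAa=4 llnnWwAA=4 llnnWwAa=4
llNNWWAa hits 4/256; gcd=4; 4÷4/256÷4 = 1/64

P(llNNWWAa) = 1/64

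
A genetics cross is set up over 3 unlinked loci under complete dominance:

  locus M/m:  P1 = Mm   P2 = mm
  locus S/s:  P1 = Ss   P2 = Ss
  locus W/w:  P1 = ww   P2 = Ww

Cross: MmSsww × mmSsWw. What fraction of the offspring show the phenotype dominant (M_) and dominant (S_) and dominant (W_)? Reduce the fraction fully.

MmSsww gametes: MSw×2, Msw×2, mSw×2, msw×2
mmSsWw gametes: mSW×2, mSw×2, msW×2, msw×2
MmSsww×mmSsWw grid (8·8=64): MmSSWw=4 MmSSww=4 MmSsWw=8 MmSsww=8 MmssWw=4 Mmssww=4 mmSSWw=4 mmSSww=4 mmSsWw=8 mmSsww=8 mmssWw=4 mmssww=4
M_ S_ W_ hits 12/64; gcd=4; 12÷4/64÷4 = 3/16

P(M_ S_ W_) = 3/16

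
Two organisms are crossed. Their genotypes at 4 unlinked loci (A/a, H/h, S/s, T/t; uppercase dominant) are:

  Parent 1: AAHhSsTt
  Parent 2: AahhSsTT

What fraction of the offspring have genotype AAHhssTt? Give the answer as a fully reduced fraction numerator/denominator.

P(AAHhssTt) = 1/32

AAHhSsTt gametes: AHST×2, AHSt×2, AHsT×2, AHst×2, AhST×2, AhSt×2, AhsT×2, Ahst×2
AahhSsTT gametes: AhST×4, AhsT×4, ahST×4, ahsT×4
AAHhSsTt×AahhSsTT grid (16·16=256): AAHhSSTT=8 AAHhSSTt=8 AAHhSsTT=16 AAHhSsTt=16 AAHhssTT=8 AAHhssTt=8 AAhhSSTT=8 AAhhSSTt=8 AAhhSsTT=16 AAhhSsTt=16 AAhhssTT=8 AAhhssTt=8 AaHhSSTT=8 AaHhSSTt=8 AaHhSsTT=16 AaHhSsTt=16 AaHhssTT=8 AaHhssTt=8 AahhSSTT=8 AahhSSTt=8 AahhSsTT=16 AahhSsTt=16 AahhssTT=8 AahhssTt=8
AAHhssTt hits 8/256; gcd=8; 8÷8/256÷8 = 1/32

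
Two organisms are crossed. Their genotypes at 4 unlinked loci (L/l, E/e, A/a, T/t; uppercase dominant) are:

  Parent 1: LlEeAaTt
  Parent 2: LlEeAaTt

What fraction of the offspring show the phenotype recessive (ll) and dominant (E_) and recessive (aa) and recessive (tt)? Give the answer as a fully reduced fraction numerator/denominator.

LlEeAaTt gametes: LEAT×1, LEAt×1, LEaT×1, LEat×1, LeAT×1, LeAt×1, LeaT×1, Leat×1, lEAT×1, lEAt×1, lEaT×1, lEat×1, leAT×1, leAt×1, leaT×1, leat×1
LlEeAaTt gametes: LEAT×1, LEAt×1, LEaT×1, LEat×1, LeAT×1, LeAt×1, LeaT×1, Leat×1, lEAT×1, lEAt×1, lEaT×1, lEat×1, leAT×1, leAt×1, leaT×1, leat×1
LlEeAaTt×LlEeAaTt grid (16·16=256): LLEEAATT=1 LLEEAATt=2 LLEEAAtt=1 LLEEAaTT=2 LLEEAaTt=4 LLEEAatt=2 LLEEaaTT=1 LLEEaaTt=2 LLEEaatt=1 LLEeAATT=2 LLEeAATt=4 LLEeAAtt=2 LLEeAaTT=4 LLEeAaTt=8 LLEeAatt=4 LLEeaaTT=2 LLEeaaTt=4 LLEeaatt=2 LLeeAATT=1 LLeeAATt=2 LLeeAAtt=1 LLeeAaTT=2 LLeeAaTt=4 LLeeAatt=2 LLeeaaTT=1 LLeeaaTt=2 LLeeaatt=1 LlEEAATT=2 LlEEAATt=4 LlEEAAtt=2 LlEEAaTT=4 LlEEAaTt=8 LlEEAatt=4 LlEEaaTT=2 LlEEaaTt=4 LlEEaatt=2 LlEeAATT=4 LlEeAATt=8 LlEeAAtt=4 LlEeAaTT=8 LlEeAaTt=16 LlEeAatt=8 LlEeaaTT=4 LlEeaaTt=8 LlEeaatt=4 LleeAATT=2 LleeAATt=4 LleeAAtt=2 LleeAaTT=4 LleeAaTt=8 LleeAatt=4 LleeaaTT=2 LleeaaTt=4 Lleeaatt=2 llEEAATT=1 llEEAATt=2 llEEAAtt=1 llEEAaTT=2 llEEAaTt=4 llEEAatt=2 llEEaaTT=1 llEEaaTt=2 llEEaatt=1 llEeAATT=2 llEeAATt=4 llEeAAtt=2 llEeAaTT=4 llEeAaTt=8 llEeAatt=4 llEeaaTT=2 llEeaaTt=4 llEeaatt=2 lleeAATT=1 lleeAATt=2 lleeAAtt=1 lleeAaTT=2 lleeAaTt=4 lleeAatt=2 lleeaaTT=1 lleeaaTt=2 lleeaatt=1
ll E_ aa tt hits 3/256; gcd=1; 3÷1/256÷1 = 3/256

P(ll E_ aa tt) = 3/256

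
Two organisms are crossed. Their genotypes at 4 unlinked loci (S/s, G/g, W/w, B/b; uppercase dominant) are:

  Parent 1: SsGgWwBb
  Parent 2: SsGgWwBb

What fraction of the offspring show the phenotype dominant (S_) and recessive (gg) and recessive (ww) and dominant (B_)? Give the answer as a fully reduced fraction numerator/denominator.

SsGgWwBb gametes: SGWB×1, SGWb×1, SGwB×1, SGwb×1, SgWB×1, SgWb×1, SgwB×1, Sgwb×1, sGWB×1, sGWb×1, sGwB×1, sGwb×1, sgWB×1, sgWb×1, sgwB×1, sgwb×1
SsGgWwBb gametes: SGWB×1, SGWb×1, SGwB×1, SGwb×1, SgWB×1, SgWb×1, SgwB×1, Sgwb×1, sGWB×1, sGWb×1, sGwB×1, sGwb×1, sgWB×1, sgWb×1, sgwB×1, sgwb×1
SsGgWwBb×SsGgWwBb grid (16·16=256): SSGGWWBB=1 SSGGWWBb=2 SSGGWWbb=1 SSGGWwBB=2 SSGGWwBb=4 SSGGWwbb=2 SSGGwwBB=1 SSGGwwBb=2 SSGGwwbb=1 SSGgWWBB=2 SSGgWWBb=4 SSGgWWbb=2 SSGgWwBB=4 SSGgWwBb=8 SSGgWwbb=4 SSGgwwBB=2 SSGgwwBb=4 SSGgwwbb=2 SSggWWBB=1 SSggWWBb=2 SSggWWbb=1 SSggWwBB=2 SSggWwBb=4 SSggWwbb=2 SSggwwBB=1 SSggwwBb=2 SSggwwbb=1 SsGGWWBB=2 SsGGWWBb=4 SsGGWWbb=2 SsGGWwBB=4 SsGGWwBb=8 SsGGWwbb=4 SsGGwwBB=2 SsGGwwBb=4 SsGGwwbb=2 SsGgWWBB=4 SsGgWWBb=8 SsGgWWbb=4 SsGgWwBB=8 SsGgWwBb=16 SsGgWwbb=8 SsGgwwBB=4 SsGgwwBb=8 SsGgwwbb=4 SsggWWBB=2 SsggWWBb=4 SsggWWbb=2 SsggWwBB=4 SsggWwBb=8 SsggWwbb=4 SsggwwBB=2 SsggwwBb=4 Ssggwwbb=2 ssGGWWBB=1 ssGGWWBb=2 ssGGWWbb=1 ssGGWwBB=2 ssGGWwBb=4 ssGGWwbb=2 ssGGwwBB=1 ssGGwwBb=2 ssGGwwbb=1 ssGgWWBB=2 ssGgWWBb=4 ssGgWWbb=2 ssGgWwBB=4 ssGgWwBb=8 ssGgWwbb=4 ssGgwwBB=2 ssGgwwBb=4 ssGgwwbb=2 ssggWWBB=1 ssggWWBb=2 ssggWWbb=1 ssggWwBB=2 ssggWwBb=4 ssggWwbb=2 ssggwwBB=1 ssggwwBb=2 ssggwwbb=1
S_ gg ww B_ hits 9/256; gcd=1; 9÷1/256÷1 = 9/256

P(S_ gg ww B_) = 9/256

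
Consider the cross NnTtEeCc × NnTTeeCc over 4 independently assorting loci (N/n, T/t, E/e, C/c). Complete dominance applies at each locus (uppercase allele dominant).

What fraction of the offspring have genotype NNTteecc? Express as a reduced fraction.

P(NNTteecc) = 1/64

NnTtEeCc gametes: NTEC×1, NTEc×1, NTeC×1, NTec×1, NtEC×1, NtEc×1, NteC×1, Ntec×1, nTEC×1, nTEc×1, nTeC×1, nTec×1, ntEC×1, ntEc×1, nteC×1, ntec×1
NnTTeeCc gametes: NTeC×4, NTec×4, nTeC×4, nTec×4
NnTtEeCc×NnTTeeCc grid (16·16=256): NNTTEeCC=4 NNTTEeCc=8 NNTTEecc=4 NNTTeeCC=4 NNTTeeCc=8 NNTTeecc=4 NNTtEeCC=4 NNTtEeCc=8 NNTtEecc=4 NNTteeCC=4 NNTteeCc=8 NNTteecc=4 NnTTEeCC=8 NnTTEeCc=16 NnTTEecc=8 NnTTeeCC=8 NnTTeeCc=16 NnTTeecc=8 NnTtEeCC=8 NnTtEeCc=16 NnTtEecc=8 NnTteeCC=8 NnTteeCc=16 NnTteecc=8 nnTTEeCC=4 nnTTEeCc=8 nnTTEecc=4 nnTTeeCC=4 nnTTeeCc=8 nnTTeecc=4 nnTtEeCC=4 nnTtEeCc=8 nnTtEecc=4 nnTteeCC=4 nnTteeCc=8 nnTteecc=4
NNTteecc hits 4/256; gcd=4; 4÷4/256÷4 = 1/64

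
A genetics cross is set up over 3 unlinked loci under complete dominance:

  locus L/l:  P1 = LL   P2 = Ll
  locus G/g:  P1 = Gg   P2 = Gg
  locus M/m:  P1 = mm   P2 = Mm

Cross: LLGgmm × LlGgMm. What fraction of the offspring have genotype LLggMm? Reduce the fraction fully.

P(LLggMm) = 1/16

LLGgmm gametes: LGm×4, Lgm×4
LlGgMm gametes: LGM×1, LGm×1, LgM×1, Lgm×1, lGM×1, lGm×1, lgM×1, lgm×1
LLGgmm×LlGgMm grid (8·8=64): LLGGMm=4 LLGGmm=4 LLGgMm=8 LLGgmm=8 LLggMm=4 LLggmm=4 LlGGMm=4 LlGGmm=4 LlGgMm=8 LlGgmm=8 LlggMm=4 Llggmm=4
LLggMm hits 4/64; gcd=4; 4÷4/64÷4 = 1/16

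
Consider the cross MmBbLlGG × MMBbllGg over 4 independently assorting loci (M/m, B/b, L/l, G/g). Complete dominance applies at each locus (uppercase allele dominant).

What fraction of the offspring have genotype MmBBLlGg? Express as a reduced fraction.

MmBbLlGG gametes: MBLG×2, MBlG×2, MbLG×2, MblG×2, mBLG×2, mBlG×2, mbLG×2, mblG×2
MMBbllGg gametes: MBlG×4, MBlg×4, MblG×4, Mblg×4
MmBbLlGG×MMBbllGg grid (16·16=256): MMBBLlGG=8 MMBBLlGg=8 MMBBllGG=8 MMBBllGg=8 MMBbLlGG=16 MMBbLlGg=16 MMBbllGG=16 MMBbllGg=16 MMbbLlGG=8 MMbbLlGg=8 MMbbllGG=8 MMbbllGg=8 MmBBLlGG=8 MmBBLlGg=8 MmBBllGG=8 MmBBllGg=8 MmBbLlGG=16 MmBbLlGg=16 MmBbllGG=16 MmBbllGg=16 MmbbLlGG=8 MmbbLlGg=8 MmbbllGG=8 MmbbllGg=8
MmBBLlGg hits 8/256; gcd=8; 8÷8/256÷8 = 1/32

P(MmBBLlGg) = 1/32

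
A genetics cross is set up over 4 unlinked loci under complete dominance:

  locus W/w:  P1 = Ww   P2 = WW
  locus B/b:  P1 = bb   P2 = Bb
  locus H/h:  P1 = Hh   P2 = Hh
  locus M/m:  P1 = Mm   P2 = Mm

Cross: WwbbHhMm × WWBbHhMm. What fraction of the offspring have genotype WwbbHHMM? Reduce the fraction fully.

WwbbHhMm gametes: WbHM×2, WbHm×2, WbhM×2, Wbhm×2, wbHM×2, wbHm×2, wbhM×2, wbhm×2
WWBbHhMm gametes: WBHM×2, WBHm×2, WBhM×2, WBhm×2, WbHM×2, WbHm×2, WbhM×2, Wbhm×2
WwbbHhMm×WWBbHhMm grid (16·16=256): WWBbHHMM=4 WWBbHHMm=8 WWBbHHmm=4 WWBbHhMM=8 WWBbHhMm=16 WWBbHhmm=8 WWBbhhMM=4 WWBbhhMm=8 WWBbhhmm=4 WWbbHHMM=4 WWbbHHMm=8 WWbbHHmm=4 WWbbHhMM=8 WWbbHhMm=16 WWbbHhmm=8 WWbbhhMM=4 WWbbhhMm=8 WWbbhhmm=4 WwBbHHMM=4 WwBbHHMm=8 WwBbHHmm=4 WwBbHhMM=8 WwBbHhMm=16 WwBbHhmm=8 WwBbhhMM=4 WwBbhhMm=8 WwBbhhmm=4 WwbbHHMM=4 WwbbHHMm=8 WwbbHHmm=4 WwbbHhMM=8 WwbbHhMm=16 WwbbHhmm=8 WwbbhhMM=4 WwbbhhMm=8 Wwbbhhmm=4
WwbbHHMM hits 4/256; gcd=4; 4÷4/256÷4 = 1/64

P(WwbbHHMM) = 1/64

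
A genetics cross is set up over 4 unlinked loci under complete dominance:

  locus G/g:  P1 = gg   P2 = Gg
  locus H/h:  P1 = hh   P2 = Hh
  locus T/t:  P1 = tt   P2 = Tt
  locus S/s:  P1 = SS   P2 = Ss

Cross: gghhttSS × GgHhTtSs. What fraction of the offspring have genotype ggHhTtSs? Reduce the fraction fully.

P(ggHhTtSs) = 1/16

gghhttSS gametes: ghtS×16
GgHhTtSs gametes: GHTS×1, GHTs×1, GHtS×1, GHts×1, GhTS×1, GhTs×1, GhtS×1, Ghts×1, gHTS×1, gHTs×1, gHtS×1, gHts×1, ghTS×1, ghTs×1, ghtS×1, ghts×1
gghhttSS×GgHhTtSs grid (16·16=256): GgHhTtSS=16 GgHhTtSs=16 GgHhttSS=16 GgHhttSs=16 GghhTtSS=16 GghhTtSs=16 GghhttSS=16 GghhttSs=16 ggHhTtSS=16 ggHhTtSs=16 ggHhttSS=16 ggHhttSs=16 gghhTtSS=16 gghhTtSs=16 gghhttSS=16 gghhttSs=16
ggHhTtSs hits 16/256; gcd=16; 16÷16/256÷16 = 1/16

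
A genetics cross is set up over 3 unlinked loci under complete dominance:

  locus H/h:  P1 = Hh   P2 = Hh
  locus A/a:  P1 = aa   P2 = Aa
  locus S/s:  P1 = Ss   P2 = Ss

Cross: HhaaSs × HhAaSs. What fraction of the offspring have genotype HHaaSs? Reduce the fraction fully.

HhaaSs gametes: HaS×2, Has×2, haS×2, has×2
HhAaSs gametes: HAS×1, HAs×1, HaS×1, Has×1, hAS×1, hAs×1, haS×1, has×1
HhaaSs×HhAaSs grid (8·8=64): HHAaSS=2 HHAaSs=4 HHAass=2 HHaaSS=2 HHaaSs=4 HHaass=2 HhAaSS=4 HhAaSs=8 HhAass=4 HhaaSS=4 HhaaSs=8 Hhaass=4 hhAaSS=2 hhAaSs=4 hhAass=2 hhaaSS=2 hhaaSs=4 hhaass=2
HHaaSs hits 4/64; gcd=4; 4÷4/64÷4 = 1/16

P(HHaaSs) = 1/16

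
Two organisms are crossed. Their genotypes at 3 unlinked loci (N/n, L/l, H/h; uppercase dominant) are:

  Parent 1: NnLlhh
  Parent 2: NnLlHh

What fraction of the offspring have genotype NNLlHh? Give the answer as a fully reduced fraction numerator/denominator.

P(NNLlHh) = 1/16

NnLlhh gametes: NLh×2, Nlh×2, nLh×2, nlh×2
NnLlHh gametes: NLH×1, NLh×1, NlH×1, Nlh×1, nLH×1, nLh×1, nlH×1, nlh×1
NnLlhh×NnLlHh grid (8·8=64): NNLLHh=2 NNLLhh=2 NNLlHh=4 NNLlhh=4 NNllHh=2 NNllhh=2 NnLLHh=4 NnLLhh=4 NnLlHh=8 NnLlhh=8 NnllHh=4 Nnllhh=4 nnLLHh=2 nnLLhh=2 nnLlHh=4 nnLlhh=4 nnllHh=2 nnllhh=2
NNLlHh hits 4/64; gcd=4; 4÷4/64÷4 = 1/16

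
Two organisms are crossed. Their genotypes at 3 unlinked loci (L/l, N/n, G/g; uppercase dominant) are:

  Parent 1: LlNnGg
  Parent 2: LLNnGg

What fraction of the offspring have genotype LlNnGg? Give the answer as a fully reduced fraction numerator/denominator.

LlNnGg gametes: LNG×1, LNg×1, LnG×1, Lng×1, lNG×1, lNg×1, lnG×1, lng×1
LLNnGg gametes: LNG×2, LNg×2, LnG×2, Lng×2
LlNnGg×LLNnGg grid (8·8=64): LLNNGG=2 LLNNGg=4 LLNNgg=2 LLNnGG=4 LLNnGg=8 LLNngg=4 LLnnGG=2 LLnnGg=4 LLnngg=2 LlNNGG=2 LlNNGg=4 LlNNgg=2 LlNnGG=4 LlNnGg=8 LlNngg=4 LlnnGG=2 LlnnGg=4 Llnngg=2
LlNnGg hits 8/64; gcd=8; 8÷8/64÷8 = 1/8

P(LlNnGg) = 1/8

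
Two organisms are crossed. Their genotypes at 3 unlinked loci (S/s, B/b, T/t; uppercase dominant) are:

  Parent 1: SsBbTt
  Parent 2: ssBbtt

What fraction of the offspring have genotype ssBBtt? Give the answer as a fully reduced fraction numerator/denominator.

P(ssBBtt) = 1/16

SsBbTt gametes: SBT×1, SBt×1, SbT×1, Sbt×1, sBT×1, sBt×1, sbT×1, sbt×1
ssBbtt gametes: sBt×4, sbt×4
SsBbTt×ssBbtt grid (8·8=64): SsBBTt=4 SsBBtt=4 SsBbTt=8 SsBbtt=8 SsbbTt=4 Ssbbtt=4 ssBBTt=4 ssBBtt=4 ssBbTt=8 ssBbtt=8 ssbbTt=4 ssbbtt=4
ssBBtt hits 4/64; gcd=4; 4÷4/64÷4 = 1/16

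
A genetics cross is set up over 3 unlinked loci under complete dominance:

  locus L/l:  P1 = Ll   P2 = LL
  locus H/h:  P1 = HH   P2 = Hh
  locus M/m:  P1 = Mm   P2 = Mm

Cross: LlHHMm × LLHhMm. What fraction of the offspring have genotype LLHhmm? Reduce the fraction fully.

P(LLHhmm) = 1/16

LlHHMm gametes: LHM×2, LHm×2, lHM×2, lHm×2
LLHhMm gametes: LHM×2, LHm×2, LhM×2, Lhm×2
LlHHMm×LLHhMm grid (8·8=64): LLHHMM=4 LLHHMm=8 LLHHmm=4 LLHhMM=4 LLHhMm=8 LLHhmm=4 LlHHMM=4 LlHHMm=8 LlHHmm=4 LlHhMM=4 LlHhMm=8 LlHhmm=4
LLHhmm hits 4/64; gcd=4; 4÷4/64÷4 = 1/16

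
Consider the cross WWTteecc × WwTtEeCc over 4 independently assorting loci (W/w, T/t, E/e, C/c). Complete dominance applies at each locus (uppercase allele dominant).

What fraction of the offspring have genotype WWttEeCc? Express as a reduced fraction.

WWTteecc gametes: WTec×8, Wtec×8
WwTtEeCc gametes: WTEC×1, WTEc×1, WTeC×1, WTec×1, WtEC×1, WtEc×1, WteC×1, Wtec×1, wTEC×1, wTEc×1, wTeC×1, wTec×1, wtEC×1, wtEc×1, wteC×1, wtec×1
WWTteecc×WwTtEeCc grid (16·16=256): WWTTEeCc=8 WWTTEecc=8 WWTTeeCc=8 WWTTeecc=8 WWTtEeCc=16 WWTtEecc=16 WWTteeCc=16 WWTteecc=16 WWttEeCc=8 WWttEecc=8 WWtteeCc=8 WWtteecc=8 WwTTEeCc=8 WwTTEecc=8 WwTTeeCc=8 WwTTeecc=8 WwTtEeCc=16 WwTtEecc=16 WwTteeCc=16 WwTteecc=16 WwttEeCc=8 WwttEecc=8 WwtteeCc=8 Wwtteecc=8
WWttEeCc hits 8/256; gcd=8; 8÷8/256÷8 = 1/32

P(WWttEeCc) = 1/32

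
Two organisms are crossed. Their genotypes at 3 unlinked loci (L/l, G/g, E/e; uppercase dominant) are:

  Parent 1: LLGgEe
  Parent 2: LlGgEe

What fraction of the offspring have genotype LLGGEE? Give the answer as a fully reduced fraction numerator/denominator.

LLGgEe gametes: LGE×2, LGe×2, LgE×2, Lge×2
LlGgEe gametes: LGE×1, LGe×1, LgE×1, Lge×1, lGE×1, lGe×1, lgE×1, lge×1
LLGgEe×LlGgEe grid (8·8=64): LLGGEE=2 LLGGEe=4 LLGGee=2 LLGgEE=4 LLGgEe=8 LLGgee=4 LLggEE=2 LLggEe=4 LLggee=2 LlGGEE=2 LlGGEe=4 LlGGee=2 LlGgEE=4 LlGgEe=8 LlGgee=4 LlggEE=2 LlggEe=4 Llggee=2
LLGGEE hits 2/64; gcd=2; 2÷2/64÷2 = 1/32

P(LLGGEE) = 1/32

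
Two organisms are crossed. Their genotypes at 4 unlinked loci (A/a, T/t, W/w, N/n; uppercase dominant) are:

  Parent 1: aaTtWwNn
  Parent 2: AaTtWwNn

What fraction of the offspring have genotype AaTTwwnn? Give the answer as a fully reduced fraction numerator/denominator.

P(AaTTwwnn) = 1/128

aaTtWwNn gametes: aTWN×2, aTWn×2, aTwN×2, aTwn×2, atWN×2, atWn×2, atwN×2, atwn×2
AaTtWwNn gametes: ATWN×1, ATWn×1, ATwN×1, ATwn×1, AtWN×1, AtWn×1, AtwN×1, Atwn×1, aTWN×1, aTWn×1, aTwN×1, aTwn×1, atWN×1, atWn×1, atwN×1, atwn×1
aaTtWwNn×AaTtWwNn grid (16·16=256): AaTTWWNN=2 AaTTWWNn=4 AaTTWWnn=2 AaTTWwNN=4 AaTTWwNn=8 AaTTWwnn=4 AaTTwwNN=2 AaTTwwNn=4 AaTTwwnn=2 AaTtWWNN=4 AaTtWWNn=8 AaTtWWnn=4 AaTtWwNN=8 AaTtWwNn=16 AaTtWwnn=8 AaTtwwNN=4 AaTtwwNn=8 AaTtwwnn=4 AattWWNN=2 AattWWNn=4 AattWWnn=2 AattWwNN=4 AattWwNn=8 AattWwnn=4 AattwwNN=2 AattwwNn=4 Aattwwnn=2 aaTTWWNN=2 aaTTWWNn=4 aaTTWWnn=2 aaTTWwNN=4 aaTTWwNn=8 aaTTWwnn=4 aaTTwwNN=2 aaTTwwNn=4 aaTTwwnn=2 aaTtWWNN=4 aaTtWWNn=8 aaTtWWnn=4 aaTtWwNN=8 aaTtWwNn=16 aaTtWwnn=8 aaTtwwNN=4 aaTtwwNn=8 aaTtwwnn=4 aattWWNN=2 aattWWNn=4 aattWWnn=2 aattWwNN=4 aattWwNn=8 aattWwnn=4 aattwwNN=2 aattwwNn=4 aattwwnn=2
AaTTwwnn hits 2/256; gcd=2; 2÷2/256÷2 = 1/128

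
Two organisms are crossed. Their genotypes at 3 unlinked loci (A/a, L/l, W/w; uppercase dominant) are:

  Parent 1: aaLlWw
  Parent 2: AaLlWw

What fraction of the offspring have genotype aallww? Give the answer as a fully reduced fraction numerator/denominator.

aaLlWw gametes: aLW×2, aLw×2, alW×2, alw×2
AaLlWw gametes: ALW×1, ALw×1, AlW×1, Alw×1, aLW×1, aLw×1, alW×1, alw×1
aaLlWw×AaLlWw grid (8·8=64): AaLLWW=2 AaLLWw=4 AaLLww=2 AaLlWW=4 AaLlWw=8 AaLlww=4 AallWW=2 AallWw=4 Aallww=2 aaLLWW=2 aaLLWw=4 aaLLww=2 aaLlWW=4 aaLlWw=8 aaLlww=4 aallWW=2 aallWw=4 aallww=2
aallww hits 2/64; gcd=2; 2÷2/64÷2 = 1/32

P(aallww) = 1/32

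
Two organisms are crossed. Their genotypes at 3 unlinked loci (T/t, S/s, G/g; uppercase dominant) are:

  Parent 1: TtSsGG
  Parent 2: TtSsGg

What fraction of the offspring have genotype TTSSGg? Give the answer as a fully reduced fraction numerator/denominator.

P(TTSSGg) = 1/32

TtSsGG gametes: TSG×2, TsG×2, tSG×2, tsG×2
TtSsGg gametes: TSG×1, TSg×1, TsG×1, Tsg×1, tSG×1, tSg×1, tsG×1, tsg×1
TtSsGG×TtSsGg grid (8·8=64): TTSSGG=2 TTSSGg=2 TTSsGG=4 TTSsGg=4 TTssGG=2 TTssGg=2 TtSSGG=4 TtSSGg=4 TtSsGG=8 TtSsGg=8 TtssGG=4 TtssGg=4 ttSSGG=2 ttSSGg=2 ttSsGG=4 ttSsGg=4 ttssGG=2 ttssGg=2
TTSSGg hits 2/64; gcd=2; 2÷2/64÷2 = 1/32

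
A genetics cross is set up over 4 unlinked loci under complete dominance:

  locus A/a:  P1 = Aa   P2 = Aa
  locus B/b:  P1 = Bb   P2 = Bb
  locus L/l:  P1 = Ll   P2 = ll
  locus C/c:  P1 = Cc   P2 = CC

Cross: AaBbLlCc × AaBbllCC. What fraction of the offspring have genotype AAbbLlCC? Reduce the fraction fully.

AaBbLlCc gametes: ABLC×1, ABLc×1, ABlC×1, ABlc×1, AbLC×1, AbLc×1, AblC×1, Ablc×1, aBLC×1, aBLc×1, aBlC×1, aBlc×1, abLC×1, abLc×1, ablC×1, ablc×1
AaBbllCC gametes: ABlC×4, AblC×4, aBlC×4, ablC×4
AaBbLlCc×AaBbllCC grid (16·16=256): AABBLlCC=4 AABBLlCc=4 AABBllCC=4 AABBllCc=4 AABbLlCC=8 AABbLlCc=8 AABbllCC=8 AABbllCc=8 AAbbLlCC=4 AAbbLlCc=4 AAbbllCC=4 AAbbllCc=4 AaBBLlCC=8 AaBBLlCc=8 AaBBllCC=8 AaBBllCc=8 AaBbLlCC=16 AaBbLlCc=16 AaBbllCC=16 AaBbllCc=16 AabbLlCC=8 AabbLlCc=8 AabbllCC=8 AabbllCc=8 aaBBLlCC=4 aaBBLlCc=4 aaBBllCC=4 aaBBllCc=4 aaBbLlCC=8 aaBbLlCc=8 aaBbllCC=8 aaBbllCc=8 aabbLlCC=4 aabbLlCc=4 aabbllCC=4 aabbllCc=4
AAbbLlCC hits 4/256; gcd=4; 4÷4/256÷4 = 1/64

P(AAbbLlCC) = 1/64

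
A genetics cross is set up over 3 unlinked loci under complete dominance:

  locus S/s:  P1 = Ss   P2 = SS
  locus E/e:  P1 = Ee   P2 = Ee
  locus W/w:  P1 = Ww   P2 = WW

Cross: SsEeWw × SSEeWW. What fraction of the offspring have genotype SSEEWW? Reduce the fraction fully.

SsEeWw gametes: SEW×1, SEw×1, SeW×1, Sew×1, sEW×1, sEw×1, seW×1, sew×1
SSEeWW gametes: SEW×4, SeW×4
SsEeWw×SSEeWW grid (8·8=64): SSEEWW=4 SSEEWw=4 SSEeWW=8 SSEeWw=8 SSeeWW=4 SSeeWw=4 SsEEWW=4 SsEEWw=4 SsEeWW=8 SsEeWw=8 SseeWW=4 SseeWw=4
SSEEWW hits 4/64; gcd=4; 4÷4/64÷4 = 1/16

P(SSEEWW) = 1/16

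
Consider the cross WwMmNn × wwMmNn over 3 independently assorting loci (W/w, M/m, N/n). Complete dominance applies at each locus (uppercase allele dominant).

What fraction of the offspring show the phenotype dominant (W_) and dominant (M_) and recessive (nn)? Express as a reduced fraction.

WwMmNn gametes: WMN×1, WMn×1, WmN×1, Wmn×1, wMN×1, wMn×1, wmN×1, wmn×1
wwMmNn gametes: wMN×2, wMn×2, wmN×2, wmn×2
WwMmNn×wwMmNn grid (8·8=64): WwMMNN=2 WwMMNn=4 WwMMnn=2 WwMmNN=4 WwMmNn=8 WwMmnn=4 WwmmNN=2 WwmmNn=4 Wwmmnn=2 wwMMNN=2 wwMMNn=4 wwMMnn=2 wwMmNN=4 wwMmNn=8 wwMmnn=4 wwmmNN=2 wwmmNn=4 wwmmnn=2
W_ M_ nn hits 6/64; gcd=2; 6÷2/64÷2 = 3/32

P(W_ M_ nn) = 3/32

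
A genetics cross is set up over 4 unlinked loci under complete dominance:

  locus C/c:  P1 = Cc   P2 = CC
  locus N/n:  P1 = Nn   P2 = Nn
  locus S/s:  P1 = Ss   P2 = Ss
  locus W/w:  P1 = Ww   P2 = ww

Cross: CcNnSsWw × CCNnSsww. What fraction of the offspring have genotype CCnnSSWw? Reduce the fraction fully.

CcNnSsWw gametes: CNSW×1, CNSw×1, CNsW×1, CNsw×1, CnSW×1, CnSw×1, CnsW×1, Cnsw×1, cNSW×1, cNSw×1, cNsW×1, cNsw×1, cnSW×1, cnSw×1, cnsW×1, cnsw×1
CCNnSsww gametes: CNSw×4, CNsw×4, CnSw×4, Cnsw×4
CcNnSsWw×CCNnSsww grid (16·16=256): CCNNSSWw=4 CCNNSSww=4 CCNNSsWw=8 CCNNSsww=8 CCNNssWw=4 CCNNssww=4 CCNnSSWw=8 CCNnSSww=8 CCNnSsWw=16 CCNnSsww=16 CCNnssWw=8 CCNnssww=8 CCnnSSWw=4 CCnnSSww=4 CCnnSsWw=8 CCnnSsww=8 CCnnssWw=4 CCnnssww=4 CcNNSSWw=4 CcNNSSww=4 CcNNSsWw=8 CcNNSsww=8 CcNNssWw=4 CcNNssww=4 CcNnSSWw=8 CcNnSSww=8 CcNnSsWw=16 CcNnSsww=16 CcNnssWw=8 CcNnssww=8 CcnnSSWw=4 CcnnSSww=4 CcnnSsWw=8 CcnnSsww=8 CcnnssWw=4 Ccnnssww=4
CCnnSSWw hits 4/256; gcd=4; 4÷4/256÷4 = 1/64

P(CCnnSSWw) = 1/64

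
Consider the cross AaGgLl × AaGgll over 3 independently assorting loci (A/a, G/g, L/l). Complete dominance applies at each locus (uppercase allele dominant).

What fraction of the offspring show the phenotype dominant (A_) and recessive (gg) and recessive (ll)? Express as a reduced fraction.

AaGgLl gametes: AGL×1, AGl×1, AgL×1, Agl×1, aGL×1, aGl×1, agL×1, agl×1
AaGgll gametes: AGl×2, Agl×2, aGl×2, agl×2
AaGgLl×AaGgll grid (8·8=64): AAGGLl=2 AAGGll=2 AAGgLl=4 AAGgll=4 AAggLl=2 AAggll=2 AaGGLl=4 AaGGll=4 AaGgLl=8 AaGgll=8 AaggLl=4 Aaggll=4 aaGGLl=2 aaGGll=2 aaGgLl=4 aaGgll=4 aaggLl=2 aaggll=2
A_ gg ll hits 6/64; gcd=2; 6÷2/64÷2 = 3/32

P(A_ gg ll) = 3/32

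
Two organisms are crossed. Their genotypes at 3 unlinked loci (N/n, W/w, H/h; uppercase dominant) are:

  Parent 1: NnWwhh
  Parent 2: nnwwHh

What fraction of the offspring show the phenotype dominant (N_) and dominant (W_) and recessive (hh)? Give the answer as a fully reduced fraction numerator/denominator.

NnWwhh gametes: NWh×2, Nwh×2, nWh×2, nwh×2
nnwwHh gametes: nwH×4, nwh×4
NnWwhh×nnwwHh grid (8·8=64): NnWwHh=8 NnWwhh=8 NnwwHh=8 Nnwwhh=8 nnWwHh=8 nnWwhh=8 nnwwHh=8 nnwwhh=8
N_ W_ hh hits 8/64; gcd=8; 8÷8/64÷8 = 1/8

P(N_ W_ hh) = 1/8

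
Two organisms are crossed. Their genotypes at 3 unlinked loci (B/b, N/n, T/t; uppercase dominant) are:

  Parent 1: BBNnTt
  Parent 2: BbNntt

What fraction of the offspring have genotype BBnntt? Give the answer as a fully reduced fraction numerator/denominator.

BBNnTt gametes: BNT×2, BNt×2, BnT×2, Bnt×2
BbNntt gametes: BNt×2, Bnt×2, bNt×2, bnt×2
BBNnTt×BbNntt grid (8·8=64): BBNNTt=4 BBNNtt=4 BBNnTt=8 BBNntt=8 BBnnTt=4 BBnntt=4 BbNNTt=4 BbNNtt=4 BbNnTt=8 BbNntt=8 BbnnTt=4 Bbnntt=4
BBnntt hits 4/64; gcd=4; 4÷4/64÷4 = 1/16

P(BBnntt) = 1/16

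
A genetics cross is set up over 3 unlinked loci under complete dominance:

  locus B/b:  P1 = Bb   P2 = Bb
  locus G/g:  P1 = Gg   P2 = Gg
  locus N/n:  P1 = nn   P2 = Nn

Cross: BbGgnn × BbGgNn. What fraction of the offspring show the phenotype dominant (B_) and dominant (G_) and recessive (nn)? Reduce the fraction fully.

P(B_ G_ nn) = 9/32

BbGgnn gametes: BGn×2, Bgn×2, bGn×2, bgn×2
BbGgNn gametes: BGN×1, BGn×1, BgN×1, Bgn×1, bGN×1, bGn×1, bgN×1, bgn×1
BbGgnn×BbGgNn grid (8·8=64): BBGGNn=2 BBGGnn=2 BBGgNn=4 BBGgnn=4 BBggNn=2 BBggnn=2 BbGGNn=4 BbGGnn=4 BbGgNn=8 BbGgnn=8 BbggNn=4 Bbggnn=4 bbGGNn=2 bbGGnn=2 bbGgNn=4 bbGgnn=4 bbggNn=2 bbggnn=2
B_ G_ nn hits 18/64; gcd=2; 18÷2/64÷2 = 9/32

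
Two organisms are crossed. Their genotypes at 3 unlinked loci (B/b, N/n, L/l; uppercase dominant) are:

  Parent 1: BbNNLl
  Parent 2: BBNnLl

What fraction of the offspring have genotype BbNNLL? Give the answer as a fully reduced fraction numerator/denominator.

BbNNLl gametes: BNL×2, BNl×2, bNL×2, bNl×2
BBNnLl gametes: BNL×2, BNl×2, BnL×2, Bnl×2
BbNNLl×BBNnLl grid (8·8=64): BBNNLL=4 BBNNLl=8 BBNNll=4 BBNnLL=4 BBNnLl=8 BBNnll=4 BbNNLL=4 BbNNLl=8 BbNNll=4 BbNnLL=4 BbNnLl=8 BbNnll=4
BbNNLL hits 4/64; gcd=4; 4÷4/64÷4 = 1/16

P(BbNNLL) = 1/16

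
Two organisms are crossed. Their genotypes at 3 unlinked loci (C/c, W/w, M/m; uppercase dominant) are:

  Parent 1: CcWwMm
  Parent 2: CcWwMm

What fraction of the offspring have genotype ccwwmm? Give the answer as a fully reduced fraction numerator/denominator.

P(ccwwmm) = 1/64

CcWwMm gametes: CWM×1, CWm×1, CwM×1, Cwm×1, cWM×1, cWm×1, cwM×1, cwm×1
CcWwMm gametes: CWM×1, CWm×1, CwM×1, Cwm×1, cWM×1, cWm×1, cwM×1, cwm×1
CcWwMm×CcWwMm grid (8·8=64): CCWWMM=1 CCWWMm=2 CCWWmm=1 CCWwMM=2 CCWwMm=4 CCWwmm=2 CCwwMM=1 CCwwMm=2 CCwwmm=1 CcWWMM=2 CcWWMm=4 CcWWmm=2 CcWwMM=4 CcWwMm=8 CcWwmm=4 CcwwMM=2 CcwwMm=4 Ccwwmm=2 ccWWMM=1 ccWWMm=2 ccWWmm=1 ccWwMM=2 ccWwMm=4 ccWwmm=2 ccwwMM=1 ccwwMm=2 ccwwmm=1
ccwwmm hits 1/64; gcd=1; 1÷1/64÷1 = 1/64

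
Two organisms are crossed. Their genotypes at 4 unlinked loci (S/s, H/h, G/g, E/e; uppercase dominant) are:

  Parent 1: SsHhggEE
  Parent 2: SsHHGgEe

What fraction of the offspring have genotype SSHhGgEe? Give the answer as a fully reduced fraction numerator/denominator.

SsHhggEE gametes: SHgE×4, ShgE×4, sHgE×4, shgE×4
SsHHGgEe gametes: SHGE×2, SHGe×2, SHgE×2, SHge×2, sHGE×2, sHGe×2, sHgE×2, sHge×2
SsHhggEE×SsHHGgEe grid (16·16=256): SSHHGgEE=8 SSHHGgEe=8 SSHHggEE=8 SSHHggEe=8 SSHhGgEE=8 SSHhGgEe=8 SSHhggEE=8 SSHhggEe=8 SsHHGgEE=16 SsHHGgEe=16 SsHHggEE=16 SsHHggEe=16 SsHhGgEE=16 SsHhGgEe=16 SsHhggEE=16 SsHhggEe=16 ssHHGgEE=8 ssHHGgEe=8 ssHHggEE=8 ssHHggEe=8 ssHhGgEE=8 ssHhGgEe=8 ssHhggEE=8 ssHhggEe=8
SSHhGgEe hits 8/256; gcd=8; 8÷8/256÷8 = 1/32

P(SSHhGgEe) = 1/32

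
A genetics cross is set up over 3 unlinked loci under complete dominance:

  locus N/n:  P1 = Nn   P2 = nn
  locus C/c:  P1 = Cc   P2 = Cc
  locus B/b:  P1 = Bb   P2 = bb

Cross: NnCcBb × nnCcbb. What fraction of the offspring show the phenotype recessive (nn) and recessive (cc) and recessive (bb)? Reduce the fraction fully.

NnCcBb gametes: NCB×1, NCb×1, NcB×1, Ncb×1, nCB×1, nCb×1, ncB×1, ncb×1
nnCcbb gametes: nCb×4, ncb×4
NnCcBb×nnCcbb grid (8·8=64): NnCCBb=4 NnCCbb=4 NnCcBb=8 NnCcbb=8 NnccBb=4 Nnccbb=4 nnCCBb=4 nnCCbb=4 nnCcBb=8 nnCcbb=8 nnccBb=4 nnccbb=4
nn cc bb hits 4/64; gcd=4; 4÷4/64÷4 = 1/16

P(nn cc bb) = 1/16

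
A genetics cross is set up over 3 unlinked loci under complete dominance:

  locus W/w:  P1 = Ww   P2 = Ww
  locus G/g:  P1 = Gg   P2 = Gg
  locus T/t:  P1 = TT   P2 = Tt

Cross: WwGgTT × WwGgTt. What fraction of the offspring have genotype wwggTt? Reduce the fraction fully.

P(wwggTt) = 1/32

WwGgTT gametes: WGT×2, WgT×2, wGT×2, wgT×2
WwGgTt gametes: WGT×1, WGt×1, WgT×1, Wgt×1, wGT×1, wGt×1, wgT×1, wgt×1
WwGgTT×WwGgTt grid (8·8=64): WWGGTT=2 WWGGTt=2 WWGgTT=4 WWGgTt=4 WWggTT=2 WWggTt=2 WwGGTT=4 WwGGTt=4 WwGgTT=8 WwGgTt=8 WwggTT=4 WwggTt=4 wwGGTT=2 wwGGTt=2 wwGgTT=4 wwGgTt=4 wwggTT=2 wwggTt=2
wwggTt hits 2/64; gcd=2; 2÷2/64÷2 = 1/32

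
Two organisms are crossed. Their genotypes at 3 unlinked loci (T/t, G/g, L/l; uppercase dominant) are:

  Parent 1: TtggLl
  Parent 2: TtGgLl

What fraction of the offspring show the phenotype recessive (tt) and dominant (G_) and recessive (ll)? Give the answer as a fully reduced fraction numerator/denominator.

P(tt G_ ll) = 1/32

TtggLl gametes: TgL×2, Tgl×2, tgL×2, tgl×2
TtGgLl gametes: TGL×1, TGl×1, TgL×1, Tgl×1, tGL×1, tGl×1, tgL×1, tgl×1
TtggLl×TtGgLl grid (8·8=64): TTGgLL=2 TTGgLl=4 TTGgll=2 TTggLL=2 TTggLl=4 TTggll=2 TtGgLL=4 TtGgLl=8 TtGgll=4 TtggLL=4 TtggLl=8 Ttggll=4 ttGgLL=2 ttGgLl=4 ttGgll=2 ttggLL=2 ttggLl=4 ttggll=2
tt G_ ll hits 2/64; gcd=2; 2÷2/64÷2 = 1/32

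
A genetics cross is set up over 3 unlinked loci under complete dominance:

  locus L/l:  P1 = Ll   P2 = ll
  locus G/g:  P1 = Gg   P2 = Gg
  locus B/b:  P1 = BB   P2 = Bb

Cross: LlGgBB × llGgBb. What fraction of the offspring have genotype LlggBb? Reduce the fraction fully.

P(LlggBb) = 1/16

LlGgBB gametes: LGB×2, LgB×2, lGB×2, lgB×2
llGgBb gametes: lGB×2, lGb×2, lgB×2, lgb×2
LlGgBB×llGgBb grid (8·8=64): LlGGBB=4 LlGGBb=4 LlGgBB=8 LlGgBb=8 LlggBB=4 LlggBb=4 llGGBB=4 llGGBb=4 llGgBB=8 llGgBb=8 llggBB=4 llggBb=4
LlggBb hits 4/64; gcd=4; 4÷4/64÷4 = 1/16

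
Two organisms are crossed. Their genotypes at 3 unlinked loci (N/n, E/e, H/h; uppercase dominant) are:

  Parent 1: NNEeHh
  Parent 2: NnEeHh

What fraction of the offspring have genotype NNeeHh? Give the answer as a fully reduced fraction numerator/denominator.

NNEeHh gametes: NEH×2, NEh×2, NeH×2, Neh×2
NnEeHh gametes: NEH×1, NEh×1, NeH×1, Neh×1, nEH×1, nEh×1, neH×1, neh×1
NNEeHh×NnEeHh grid (8·8=64): NNEEHH=2 NNEEHh=4 NNEEhh=2 NNEeHH=4 NNEeHh=8 NNEehh=4 NNeeHH=2 NNeeHh=4 NNeehh=2 NnEEHH=2 NnEEHh=4 NnEEhh=2 NnEeHH=4 NnEeHh=8 NnEehh=4 NneeHH=2 NneeHh=4 Nneehh=2
NNeeHh hits 4/64; gcd=4; 4÷4/64÷4 = 1/16

P(NNeeHh) = 1/16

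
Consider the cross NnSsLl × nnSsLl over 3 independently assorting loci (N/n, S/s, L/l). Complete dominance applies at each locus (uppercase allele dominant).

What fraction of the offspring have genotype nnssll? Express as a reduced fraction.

P(nnssll) = 1/32

NnSsLl gametes: NSL×1, NSl×1, NsL×1, Nsl×1, nSL×1, nSl×1, nsL×1, nsl×1
nnSsLl gametes: nSL×2, nSl×2, nsL×2, nsl×2
NnSsLl×nnSsLl grid (8·8=64): NnSSLL=2 NnSSLl=4 NnSSll=2 NnSsLL=4 NnSsLl=8 NnSsll=4 NnssLL=2 NnssLl=4 Nnssll=2 nnSSLL=2 nnSSLl=4 nnSSll=2 nnSsLL=4 nnSsLl=8 nnSsll=4 nnssLL=2 nnssLl=4 nnssll=2
nnssll hits 2/64; gcd=2; 2÷2/64÷2 = 1/32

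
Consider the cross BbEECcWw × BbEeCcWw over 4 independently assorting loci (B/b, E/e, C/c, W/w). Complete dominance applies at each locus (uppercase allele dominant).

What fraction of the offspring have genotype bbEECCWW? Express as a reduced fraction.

BbEECcWw gametes: BECW×2, BECw×2, BEcW×2, BEcw×2, bECW×2, bECw×2, bEcW×2, bEcw×2
BbEeCcWw gametes: BECW×1, BECw×1, BEcW×1, BEcw×1, BeCW×1, BeCw×1, BecW×1, Becw×1, bECW×1, bECw×1, bEcW×1, bEcw×1, beCW×1, beCw×1, becW×1, becw×1
BbEECcWw×BbEeCcWw grid (16·16=256): BBEECCWW=2 BBEECCWw=4 BBEECCww=2 BBEECcWW=4 BBEECcWw=8 BBEECcww=4 BBEEccWW=2 BBEEccWw=4 BBEEccww=2 BBEeCCWW=2 BBEeCCWw=4 BBEeCCww=2 BBEeCcWW=4 BBEeCcWw=8 BBEeCcww=4 BBEeccWW=2 BBEeccWw=4 BBEeccww=2 BbEECCWW=4 BbEECCWw=8 BbEECCww=4 BbEECcWW=8 BbEECcWw=16 BbEECcww=8 BbEEccWW=4 BbEEccWw=8 BbEEccww=4 BbEeCCWW=4 BbEeCCWw=8 BbEeCCww=4 BbEeCcWW=8 BbEeCcWw=16 BbEeCcww=8 BbEeccWW=4 BbEeccWw=8 BbEeccww=4 bbEECCWW=2 bbEECCWw=4 bbEECCww=2 bbEECcWW=4 bbEECcWw=8 bbEECcww=4 bbEEccWW=2 bbEEccWw=4 bbEEccww=2 bbEeCCWW=2 bbEeCCWw=4 bbEeCCww=2 bbEeCcWW=4 bbEeCcWw=8 bbEeCcww=4 bbEeccWW=2 bbEeccWw=4 bbEeccww=2
bbEECCWW hits 2/256; gcd=2; 2÷2/256÷2 = 1/128

P(bbEECCWW) = 1/128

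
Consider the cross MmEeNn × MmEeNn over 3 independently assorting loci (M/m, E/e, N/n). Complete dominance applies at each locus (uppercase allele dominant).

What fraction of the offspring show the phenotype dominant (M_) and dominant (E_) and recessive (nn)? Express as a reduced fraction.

MmEeNn gametes: MEN×1, MEn×1, MeN×1, Men×1, mEN×1, mEn×1, meN×1, men×1
MmEeNn gametes: MEN×1, MEn×1, MeN×1, Men×1, mEN×1, mEn×1, meN×1, men×1
MmEeNn×MmEeNn grid (8·8=64): MMEENN=1 MMEENn=2 MMEEnn=1 MMEeNN=2 MMEeNn=4 MMEenn=2 MMeeNN=1 MMeeNn=2 MMeenn=1 MmEENN=2 MmEENn=4 MmEEnn=2 MmEeNN=4 MmEeNn=8 MmEenn=4 MmeeNN=2 MmeeNn=4 Mmeenn=2 mmEENN=1 mmEENn=2 mmEEnn=1 mmEeNN=2 mmEeNn=4 mmEenn=2 mmeeNN=1 mmeeNn=2 mmeenn=1
M_ E_ nn hits 9/64; gcd=1; 9÷1/64÷1 = 9/64

P(M_ E_ nn) = 9/64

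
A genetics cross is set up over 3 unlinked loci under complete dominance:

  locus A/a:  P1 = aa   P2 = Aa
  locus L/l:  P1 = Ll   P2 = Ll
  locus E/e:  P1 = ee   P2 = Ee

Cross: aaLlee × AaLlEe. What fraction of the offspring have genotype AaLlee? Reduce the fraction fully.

aaLlee gametes: aLe×4, ale×4
AaLlEe gametes: ALE×1, ALe×1, AlE×1, Ale×1, aLE×1, aLe×1, alE×1, ale×1
aaLlee×AaLlEe grid (8·8=64): AaLLEe=4 AaLLee=4 AaLlEe=8 AaLlee=8 AallEe=4 Aallee=4 aaLLEe=4 aaLLee=4 aaLlEe=8 aaLlee=8 aallEe=4 aallee=4
AaLlee hits 8/64; gcd=8; 8÷8/64÷8 = 1/8

P(AaLlee) = 1/8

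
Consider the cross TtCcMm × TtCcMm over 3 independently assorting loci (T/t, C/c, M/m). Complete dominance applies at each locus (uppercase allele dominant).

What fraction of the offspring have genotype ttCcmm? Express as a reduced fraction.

TtCcMm gametes: TCM×1, TCm×1, TcM×1, Tcm×1, tCM×1, tCm×1, tcM×1, tcm×1
TtCcMm gametes: TCM×1, TCm×1, TcM×1, Tcm×1, tCM×1, tCm×1, tcM×1, tcm×1
TtCcMm×TtCcMm grid (8·8=64): TTCCMM=1 TTCCMm=2 TTCCmm=1 TTCcMM=2 TTCcMm=4 TTCcmm=2 TTccMM=1 TTccMm=2 TTccmm=1 TtCCMM=2 TtCCMm=4 TtCCmm=2 TtCcMM=4 TtCcMm=8 TtCcmm=4 TtccMM=2 TtccMm=4 Ttccmm=2 ttCCMM=1 ttCCMm=2 ttCCmm=1 ttCcMM=2 ttCcMm=4 ttCcmm=2 ttccMM=1 ttccMm=2 ttccmm=1
ttCcmm hits 2/64; gcd=2; 2÷2/64÷2 = 1/32

P(ttCcmm) = 1/32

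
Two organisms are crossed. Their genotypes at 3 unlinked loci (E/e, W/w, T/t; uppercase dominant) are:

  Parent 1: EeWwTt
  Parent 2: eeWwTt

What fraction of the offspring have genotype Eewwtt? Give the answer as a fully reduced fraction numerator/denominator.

EeWwTt gametes: EWT×1, EWt×1, EwT×1, Ewt×1, eWT×1, eWt×1, ewT×1, ewt×1
eeWwTt gametes: eWT×2, eWt×2, ewT×2, ewt×2
EeWwTt×eeWwTt grid (8·8=64): EeWWTT=2 EeWWTt=4 EeWWtt=2 EeWwTT=4 EeWwTt=8 EeWwtt=4 EewwTT=2 EewwTt=4 Eewwtt=2 eeWWTT=2 eeWWTt=4 eeWWtt=2 eeWwTT=4 eeWwTt=8 eeWwtt=4 eewwTT=2 eewwTt=4 eewwtt=2
Eewwtt hits 2/64; gcd=2; 2÷2/64÷2 = 1/32

P(Eewwtt) = 1/32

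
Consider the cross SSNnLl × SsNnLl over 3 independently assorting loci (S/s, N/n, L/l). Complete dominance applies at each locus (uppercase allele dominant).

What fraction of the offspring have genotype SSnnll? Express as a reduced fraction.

P(SSnnll) = 1/32

SSNnLl gametes: SNL×2, SNl×2, SnL×2, Snl×2
SsNnLl gametes: SNL×1, SNl×1, SnL×1, Snl×1, sNL×1, sNl×1, snL×1, snl×1
SSNnLl×SsNnLl grid (8·8=64): SSNNLL=2 SSNNLl=4 SSNNll=2 SSNnLL=4 SSNnLl=8 SSNnll=4 SSnnLL=2 SSnnLl=4 SSnnll=2 SsNNLL=2 SsNNLl=4 SsNNll=2 SsNnLL=4 SsNnLl=8 SsNnll=4 SsnnLL=2 SsnnLl=4 Ssnnll=2
SSnnll hits 2/64; gcd=2; 2÷2/64÷2 = 1/32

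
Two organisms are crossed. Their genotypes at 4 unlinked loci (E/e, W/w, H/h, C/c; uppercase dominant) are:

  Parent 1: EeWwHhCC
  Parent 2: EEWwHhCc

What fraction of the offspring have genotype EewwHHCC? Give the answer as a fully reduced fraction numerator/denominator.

P(EewwHHCC) = 1/64

EeWwHhCC gametes: EWHC×2, EWhC×2, EwHC×2, EwhC×2, eWHC×2, eWhC×2, ewHC×2, ewhC×2
EEWwHhCc gametes: EWHC×2, EWHc×2, EWhC×2, EWhc×2, EwHC×2, EwHc×2, EwhC×2, Ewhc×2
EeWwHhCC×EEWwHhCc grid (16·16=256): EEWWHHCC=4 EEWWHHCc=4 EEWWHhCC=8 EEWWHhCc=8 EEWWhhCC=4 EEWWhhCc=4 EEWwHHCC=8 EEWwHHCc=8 EEWwHhCC=16 EEWwHhCc=16 EEWwhhCC=8 EEWwhhCc=8 EEwwHHCC=4 EEwwHHCc=4 EEwwHhCC=8 EEwwHhCc=8 EEwwhhCC=4 EEwwhhCc=4 EeWWHHCC=4 EeWWHHCc=4 EeWWHhCC=8 EeWWHhCc=8 EeWWhhCC=4 EeWWhhCc=4 EeWwHHCC=8 EeWwHHCc=8 EeWwHhCC=16 EeWwHhCc=16 EeWwhhCC=8 EeWwhhCc=8 EewwHHCC=4 EewwHHCc=4 EewwHhCC=8 EewwHhCc=8 EewwhhCC=4 EewwhhCc=4
EewwHHCC hits 4/256; gcd=4; 4÷4/256÷4 = 1/64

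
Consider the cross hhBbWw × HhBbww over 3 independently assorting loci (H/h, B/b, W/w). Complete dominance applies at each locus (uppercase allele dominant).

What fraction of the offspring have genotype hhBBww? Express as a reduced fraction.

hhBbWw gametes: hBW×2, hBw×2, hbW×2, hbw×2
HhBbww gametes: HBw×2, Hbw×2, hBw×2, hbw×2
hhBbWw×HhBbww grid (8·8=64): HhBBWw=4 HhBBww=4 HhBbWw=8 HhBbww=8 HhbbWw=4 Hhbbww=4 hhBBWw=4 hhBBww=4 hhBbWw=8 hhBbww=8 hhbbWw=4 hhbbww=4
hhBBww hits 4/64; gcd=4; 4÷4/64÷4 = 1/16

P(hhBBww) = 1/16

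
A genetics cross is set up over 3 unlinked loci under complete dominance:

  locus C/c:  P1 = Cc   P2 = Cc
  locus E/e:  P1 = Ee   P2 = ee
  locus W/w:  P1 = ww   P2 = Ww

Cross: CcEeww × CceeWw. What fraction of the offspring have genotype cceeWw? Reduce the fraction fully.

CcEeww gametes: CEw×2, Cew×2, cEw×2, cew×2
CceeWw gametes: CeW×2, Cew×2, ceW×2, cew×2
CcEeww×CceeWw grid (8·8=64): CCEeWw=4 CCEeww=4 CCeeWw=4 CCeeww=4 CcEeWw=8 CcEeww=8 CceeWw=8 Cceeww=8 ccEeWw=4 ccEeww=4 cceeWw=4 cceeww=4
cceeWw hits 4/64; gcd=4; 4÷4/64÷4 = 1/16

P(cceeWw) = 1/16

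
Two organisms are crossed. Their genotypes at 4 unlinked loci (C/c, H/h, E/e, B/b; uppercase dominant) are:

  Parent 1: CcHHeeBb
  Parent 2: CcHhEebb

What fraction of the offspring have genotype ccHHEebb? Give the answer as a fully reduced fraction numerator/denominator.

P(ccHHEebb) = 1/32

CcHHeeBb gametes: CHeB×4, CHeb×4, cHeB×4, cHeb×4
CcHhEebb gametes: CHEb×2, CHeb×2, ChEb×2, Cheb×2, cHEb×2, cHeb×2, chEb×2, cheb×2
CcHHeeBb×CcHhEebb grid (16·16=256): CCHHEeBb=8 CCHHEebb=8 CCHHeeBb=8 CCHHeebb=8 CCHhEeBb=8 CCHhEebb=8 CCHheeBb=8 CCHheebb=8 CcHHEeBb=16 CcHHEebb=16 CcHHeeBb=16 CcHHeebb=16 CcHhEeBb=16 CcHhEebb=16 CcHheeBb=16 CcHheebb=16 ccHHEeBb=8 ccHHEebb=8 ccHHeeBb=8 ccHHeebb=8 ccHhEeBb=8 ccHhEebb=8 ccHheeBb=8 ccHheebb=8
ccHHEebb hits 8/256; gcd=8; 8÷8/256÷8 = 1/32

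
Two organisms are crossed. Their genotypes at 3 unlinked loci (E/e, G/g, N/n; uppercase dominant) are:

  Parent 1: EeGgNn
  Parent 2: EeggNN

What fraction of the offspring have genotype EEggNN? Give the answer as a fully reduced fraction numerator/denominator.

P(EEggNN) = 1/16

EeGgNn gametes: EGN×1, EGn×1, EgN×1, Egn×1, eGN×1, eGn×1, egN×1, egn×1
EeggNN gametes: EgN×4, egN×4
EeGgNn×EeggNN grid (8·8=64): EEGgNN=4 EEGgNn=4 EEggNN=4 EEggNn=4 EeGgNN=8 EeGgNn=8 EeggNN=8 EeggNn=8 eeGgNN=4 eeGgNn=4 eeggNN=4 eeggNn=4
EEggNN hits 4/64; gcd=4; 4÷4/64÷4 = 1/16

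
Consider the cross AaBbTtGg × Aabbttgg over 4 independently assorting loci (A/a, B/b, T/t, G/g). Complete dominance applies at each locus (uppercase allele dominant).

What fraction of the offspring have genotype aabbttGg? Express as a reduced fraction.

P(aabbttGg) = 1/32

AaBbTtGg gametes: ABTG×1, ABTg×1, ABtG×1, ABtg×1, AbTG×1, AbTg×1, AbtG×1, Abtg×1, aBTG×1, aBTg×1, aBtG×1, aBtg×1, abTG×1, abTg×1, abtG×1, abtg×1
Aabbttgg gametes: Abtg×8, abtg×8
AaBbTtGg×Aabbttgg grid (16·16=256): AABbTtGg=8 AABbTtgg=8 AABbttGg=8 AABbttgg=8 AAbbTtGg=8 AAbbTtgg=8 AAbbttGg=8 AAbbttgg=8 AaBbTtGg=16 AaBbTtgg=16 AaBbttGg=16 AaBbttgg=16 AabbTtGg=16 AabbTtgg=16 AabbttGg=16 Aabbttgg=16 aaBbTtGg=8 aaBbTtgg=8 aaBbttGg=8 aaBbttgg=8 aabbTtGg=8 aabbTtgg=8 aabbttGg=8 aabbttgg=8
aabbttGg hits 8/256; gcd=8; 8÷8/256÷8 = 1/32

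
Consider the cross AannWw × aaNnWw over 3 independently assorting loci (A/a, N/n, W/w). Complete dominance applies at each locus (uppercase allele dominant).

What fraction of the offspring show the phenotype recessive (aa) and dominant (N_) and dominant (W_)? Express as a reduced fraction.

AannWw gametes: AnW×2, Anw×2, anW×2, anw×2
aaNnWw gametes: aNW×2, aNw×2, anW×2, anw×2
AannWw×aaNnWw grid (8·8=64): AaNnWW=4 AaNnWw=8 AaNnww=4 AannWW=4 AannWw=8 Aannww=4 aaNnWW=4 aaNnWw=8 aaNnww=4 aannWW=4 aannWw=8 aannww=4
aa N_ W_ hits 12/64; gcd=4; 12÷4/64÷4 = 3/16

P(aa N_ W_) = 3/16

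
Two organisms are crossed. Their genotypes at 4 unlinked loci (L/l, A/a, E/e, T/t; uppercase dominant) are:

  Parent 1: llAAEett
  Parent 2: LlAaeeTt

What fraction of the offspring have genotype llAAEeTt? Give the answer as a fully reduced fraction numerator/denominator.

P(llAAEeTt) = 1/16

llAAEett gametes: lAEt×8, lAet×8
LlAaeeTt gametes: LAeT×2, LAet×2, LaeT×2, Laet×2, lAeT×2, lAet×2, laeT×2, laet×2
llAAEett×LlAaeeTt grid (16·16=256): LlAAEeTt=16 LlAAEett=16 LlAAeeTt=16 LlAAeett=16 LlAaEeTt=16 LlAaEett=16 LlAaeeTt=16 LlAaeett=16 llAAEeTt=16 llAAEett=16 llAAeeTt=16 llAAeett=16 llAaEeTt=16 llAaEett=16 llAaeeTt=16 llAaeett=16
llAAEeTt hits 16/256; gcd=16; 16÷16/256÷16 = 1/16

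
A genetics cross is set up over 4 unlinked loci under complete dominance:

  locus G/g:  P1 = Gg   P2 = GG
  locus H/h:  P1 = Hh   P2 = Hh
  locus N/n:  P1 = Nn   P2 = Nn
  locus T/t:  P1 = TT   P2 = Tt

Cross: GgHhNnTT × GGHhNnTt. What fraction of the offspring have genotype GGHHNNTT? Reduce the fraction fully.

GgHhNnTT gametes: GHNT×2, GHnT×2, GhNT×2, GhnT×2, gHNT×2, gHnT×2, ghNT×2, ghnT×2
GGHhNnTt gametes: GHNT×2, GHNt×2, GHnT×2, GHnt×2, GhNT×2, GhNt×2, GhnT×2, Ghnt×2
GgHhNnTT×GGHhNnTt grid (16·16=256): GGHHNNTT=4 GGHHNNTt=4 GGHHNnTT=8 GGHHNnTt=8 GGHHnnTT=4 GGHHnnTt=4 GGHhNNTT=8 GGHhNNTt=8 GGHhNnTT=16 GGHhNnTt=16 GGHhnnTT=8 GGHhnnTt=8 GGhhNNTT=4 GGhhNNTt=4 GGhhNnTT=8 GGhhNnTt=8 GGhhnnTT=4 GGhhnnTt=4 GgHHNNTT=4 GgHHNNTt=4 GgHHNnTT=8 GgHHNnTt=8 GgHHnnTT=4 GgHHnnTt=4 GgHhNNTT=8 GgHhNNTt=8 GgHhNnTT=16 GgHhNnTt=16 GgHhnnTT=8 GgHhnnTt=8 GghhNNTT=4 GghhNNTt=4 GghhNnTT=8 GghhNnTt=8 GghhnnTT=4 GghhnnTt=4
GGHHNNTT hits 4/256; gcd=4; 4÷4/256÷4 = 1/64

P(GGHHNNTT) = 1/64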